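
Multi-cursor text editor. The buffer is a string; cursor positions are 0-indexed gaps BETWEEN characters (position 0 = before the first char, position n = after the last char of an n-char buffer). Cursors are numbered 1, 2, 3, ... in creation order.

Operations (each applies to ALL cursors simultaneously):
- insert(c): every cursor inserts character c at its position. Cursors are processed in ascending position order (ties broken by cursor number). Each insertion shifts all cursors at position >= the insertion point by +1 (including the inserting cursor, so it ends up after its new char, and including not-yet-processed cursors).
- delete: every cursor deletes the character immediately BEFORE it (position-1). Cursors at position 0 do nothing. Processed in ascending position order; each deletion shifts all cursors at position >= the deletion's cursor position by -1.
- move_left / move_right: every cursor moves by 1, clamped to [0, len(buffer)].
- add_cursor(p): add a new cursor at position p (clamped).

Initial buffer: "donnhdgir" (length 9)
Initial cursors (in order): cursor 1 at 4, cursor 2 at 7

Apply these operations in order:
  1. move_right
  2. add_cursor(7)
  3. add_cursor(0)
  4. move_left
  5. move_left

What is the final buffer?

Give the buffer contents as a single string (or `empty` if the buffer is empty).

Answer: donnhdgir

Derivation:
After op 1 (move_right): buffer="donnhdgir" (len 9), cursors c1@5 c2@8, authorship .........
After op 2 (add_cursor(7)): buffer="donnhdgir" (len 9), cursors c1@5 c3@7 c2@8, authorship .........
After op 3 (add_cursor(0)): buffer="donnhdgir" (len 9), cursors c4@0 c1@5 c3@7 c2@8, authorship .........
After op 4 (move_left): buffer="donnhdgir" (len 9), cursors c4@0 c1@4 c3@6 c2@7, authorship .........
After op 5 (move_left): buffer="donnhdgir" (len 9), cursors c4@0 c1@3 c3@5 c2@6, authorship .........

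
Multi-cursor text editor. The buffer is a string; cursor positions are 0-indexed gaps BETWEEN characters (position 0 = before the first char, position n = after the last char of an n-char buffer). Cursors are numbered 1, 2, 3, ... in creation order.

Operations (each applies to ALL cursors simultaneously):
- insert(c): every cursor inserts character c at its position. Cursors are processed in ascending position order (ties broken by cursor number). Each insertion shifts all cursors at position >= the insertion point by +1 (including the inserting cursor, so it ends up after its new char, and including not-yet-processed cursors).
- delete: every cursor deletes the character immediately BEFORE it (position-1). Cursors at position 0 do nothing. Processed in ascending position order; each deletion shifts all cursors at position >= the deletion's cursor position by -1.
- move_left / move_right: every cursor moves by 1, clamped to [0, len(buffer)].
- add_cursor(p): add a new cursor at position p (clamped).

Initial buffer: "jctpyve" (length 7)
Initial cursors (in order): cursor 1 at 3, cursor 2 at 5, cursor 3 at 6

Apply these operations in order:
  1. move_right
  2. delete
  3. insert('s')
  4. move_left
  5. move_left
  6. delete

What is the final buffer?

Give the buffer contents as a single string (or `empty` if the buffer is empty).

Answer: jtss

Derivation:
After op 1 (move_right): buffer="jctpyve" (len 7), cursors c1@4 c2@6 c3@7, authorship .......
After op 2 (delete): buffer="jcty" (len 4), cursors c1@3 c2@4 c3@4, authorship ....
After op 3 (insert('s')): buffer="jctsyss" (len 7), cursors c1@4 c2@7 c3@7, authorship ...1.23
After op 4 (move_left): buffer="jctsyss" (len 7), cursors c1@3 c2@6 c3@6, authorship ...1.23
After op 5 (move_left): buffer="jctsyss" (len 7), cursors c1@2 c2@5 c3@5, authorship ...1.23
After op 6 (delete): buffer="jtss" (len 4), cursors c1@1 c2@2 c3@2, authorship ..23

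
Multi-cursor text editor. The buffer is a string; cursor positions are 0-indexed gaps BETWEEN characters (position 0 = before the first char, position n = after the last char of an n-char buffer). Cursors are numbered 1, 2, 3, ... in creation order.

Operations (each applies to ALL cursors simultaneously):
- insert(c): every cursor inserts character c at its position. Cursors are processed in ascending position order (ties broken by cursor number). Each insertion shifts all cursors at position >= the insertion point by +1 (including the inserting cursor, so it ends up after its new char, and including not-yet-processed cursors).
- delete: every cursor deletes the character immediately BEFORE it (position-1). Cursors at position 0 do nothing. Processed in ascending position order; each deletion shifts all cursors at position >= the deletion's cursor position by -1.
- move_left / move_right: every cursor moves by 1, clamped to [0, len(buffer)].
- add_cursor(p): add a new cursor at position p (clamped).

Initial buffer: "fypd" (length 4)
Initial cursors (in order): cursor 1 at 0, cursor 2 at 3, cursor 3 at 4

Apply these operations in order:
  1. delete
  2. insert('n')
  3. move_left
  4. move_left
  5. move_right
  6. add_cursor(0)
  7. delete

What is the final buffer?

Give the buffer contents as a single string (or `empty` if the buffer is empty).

Answer: fn

Derivation:
After op 1 (delete): buffer="fy" (len 2), cursors c1@0 c2@2 c3@2, authorship ..
After op 2 (insert('n')): buffer="nfynn" (len 5), cursors c1@1 c2@5 c3@5, authorship 1..23
After op 3 (move_left): buffer="nfynn" (len 5), cursors c1@0 c2@4 c3@4, authorship 1..23
After op 4 (move_left): buffer="nfynn" (len 5), cursors c1@0 c2@3 c3@3, authorship 1..23
After op 5 (move_right): buffer="nfynn" (len 5), cursors c1@1 c2@4 c3@4, authorship 1..23
After op 6 (add_cursor(0)): buffer="nfynn" (len 5), cursors c4@0 c1@1 c2@4 c3@4, authorship 1..23
After op 7 (delete): buffer="fn" (len 2), cursors c1@0 c4@0 c2@1 c3@1, authorship .3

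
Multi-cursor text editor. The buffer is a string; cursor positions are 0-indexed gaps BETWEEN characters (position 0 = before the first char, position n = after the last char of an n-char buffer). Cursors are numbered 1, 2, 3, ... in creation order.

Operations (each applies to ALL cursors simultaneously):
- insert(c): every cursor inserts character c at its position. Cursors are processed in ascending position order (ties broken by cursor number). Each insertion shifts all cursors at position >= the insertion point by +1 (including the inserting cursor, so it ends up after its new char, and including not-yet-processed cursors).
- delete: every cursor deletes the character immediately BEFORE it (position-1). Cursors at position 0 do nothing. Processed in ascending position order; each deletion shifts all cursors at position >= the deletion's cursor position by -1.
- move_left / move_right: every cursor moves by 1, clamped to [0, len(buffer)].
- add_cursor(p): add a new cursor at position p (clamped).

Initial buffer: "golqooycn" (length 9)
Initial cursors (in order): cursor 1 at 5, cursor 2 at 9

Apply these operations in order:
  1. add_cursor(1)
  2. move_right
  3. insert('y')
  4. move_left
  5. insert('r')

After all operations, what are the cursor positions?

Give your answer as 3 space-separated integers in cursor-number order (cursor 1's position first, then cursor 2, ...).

Answer: 9 14 3

Derivation:
After op 1 (add_cursor(1)): buffer="golqooycn" (len 9), cursors c3@1 c1@5 c2@9, authorship .........
After op 2 (move_right): buffer="golqooycn" (len 9), cursors c3@2 c1@6 c2@9, authorship .........
After op 3 (insert('y')): buffer="goylqooyycny" (len 12), cursors c3@3 c1@8 c2@12, authorship ..3....1...2
After op 4 (move_left): buffer="goylqooyycny" (len 12), cursors c3@2 c1@7 c2@11, authorship ..3....1...2
After op 5 (insert('r')): buffer="gorylqooryycnry" (len 15), cursors c3@3 c1@9 c2@14, authorship ..33....11...22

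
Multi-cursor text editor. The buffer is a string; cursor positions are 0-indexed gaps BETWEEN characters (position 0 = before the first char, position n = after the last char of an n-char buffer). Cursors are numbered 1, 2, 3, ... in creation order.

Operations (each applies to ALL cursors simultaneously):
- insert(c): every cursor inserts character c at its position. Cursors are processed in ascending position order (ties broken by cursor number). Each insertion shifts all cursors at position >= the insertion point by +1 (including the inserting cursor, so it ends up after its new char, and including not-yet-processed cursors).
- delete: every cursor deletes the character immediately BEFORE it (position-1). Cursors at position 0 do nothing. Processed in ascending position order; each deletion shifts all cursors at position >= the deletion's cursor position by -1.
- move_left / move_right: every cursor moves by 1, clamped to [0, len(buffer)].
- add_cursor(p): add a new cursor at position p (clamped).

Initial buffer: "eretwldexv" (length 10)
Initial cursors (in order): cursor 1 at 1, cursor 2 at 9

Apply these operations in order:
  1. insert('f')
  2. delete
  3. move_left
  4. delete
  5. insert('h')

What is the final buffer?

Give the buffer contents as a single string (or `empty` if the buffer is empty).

After op 1 (insert('f')): buffer="efretwldexfv" (len 12), cursors c1@2 c2@11, authorship .1........2.
After op 2 (delete): buffer="eretwldexv" (len 10), cursors c1@1 c2@9, authorship ..........
After op 3 (move_left): buffer="eretwldexv" (len 10), cursors c1@0 c2@8, authorship ..........
After op 4 (delete): buffer="eretwldxv" (len 9), cursors c1@0 c2@7, authorship .........
After op 5 (insert('h')): buffer="heretwldhxv" (len 11), cursors c1@1 c2@9, authorship 1.......2..

Answer: heretwldhxv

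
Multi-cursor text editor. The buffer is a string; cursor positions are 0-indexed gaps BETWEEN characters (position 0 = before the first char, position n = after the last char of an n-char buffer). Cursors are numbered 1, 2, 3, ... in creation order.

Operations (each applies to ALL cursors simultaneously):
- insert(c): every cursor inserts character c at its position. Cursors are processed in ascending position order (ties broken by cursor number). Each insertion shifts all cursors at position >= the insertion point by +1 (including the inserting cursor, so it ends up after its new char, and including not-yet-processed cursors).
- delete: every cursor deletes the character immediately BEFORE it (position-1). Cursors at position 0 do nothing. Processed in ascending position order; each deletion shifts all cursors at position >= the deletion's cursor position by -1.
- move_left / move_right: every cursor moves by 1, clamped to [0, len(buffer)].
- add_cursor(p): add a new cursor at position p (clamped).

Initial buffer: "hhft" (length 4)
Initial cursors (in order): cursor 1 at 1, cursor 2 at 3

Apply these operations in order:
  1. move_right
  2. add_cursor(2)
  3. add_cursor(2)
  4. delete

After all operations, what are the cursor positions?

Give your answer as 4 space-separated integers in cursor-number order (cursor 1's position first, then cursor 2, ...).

Answer: 0 1 0 0

Derivation:
After op 1 (move_right): buffer="hhft" (len 4), cursors c1@2 c2@4, authorship ....
After op 2 (add_cursor(2)): buffer="hhft" (len 4), cursors c1@2 c3@2 c2@4, authorship ....
After op 3 (add_cursor(2)): buffer="hhft" (len 4), cursors c1@2 c3@2 c4@2 c2@4, authorship ....
After op 4 (delete): buffer="f" (len 1), cursors c1@0 c3@0 c4@0 c2@1, authorship .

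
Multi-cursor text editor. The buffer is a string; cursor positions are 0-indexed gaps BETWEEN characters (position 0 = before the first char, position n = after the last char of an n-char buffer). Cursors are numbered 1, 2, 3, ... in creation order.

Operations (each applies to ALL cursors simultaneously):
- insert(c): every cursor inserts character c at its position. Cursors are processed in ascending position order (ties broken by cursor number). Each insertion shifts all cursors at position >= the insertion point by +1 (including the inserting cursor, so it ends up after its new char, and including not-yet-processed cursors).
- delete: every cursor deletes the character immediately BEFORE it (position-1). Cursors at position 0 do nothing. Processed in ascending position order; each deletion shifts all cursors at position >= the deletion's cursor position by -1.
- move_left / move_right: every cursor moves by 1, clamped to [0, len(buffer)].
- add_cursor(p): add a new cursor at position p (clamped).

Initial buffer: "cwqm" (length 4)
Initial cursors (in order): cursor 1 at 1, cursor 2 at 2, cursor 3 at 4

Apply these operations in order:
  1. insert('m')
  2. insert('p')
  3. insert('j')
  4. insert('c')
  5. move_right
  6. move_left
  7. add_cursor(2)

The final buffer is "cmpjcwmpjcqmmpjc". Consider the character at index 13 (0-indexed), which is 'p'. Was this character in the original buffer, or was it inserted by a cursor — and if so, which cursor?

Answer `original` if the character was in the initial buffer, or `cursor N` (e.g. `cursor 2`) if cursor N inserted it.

Answer: cursor 3

Derivation:
After op 1 (insert('m')): buffer="cmwmqmm" (len 7), cursors c1@2 c2@4 c3@7, authorship .1.2..3
After op 2 (insert('p')): buffer="cmpwmpqmmp" (len 10), cursors c1@3 c2@6 c3@10, authorship .11.22..33
After op 3 (insert('j')): buffer="cmpjwmpjqmmpj" (len 13), cursors c1@4 c2@8 c3@13, authorship .111.222..333
After op 4 (insert('c')): buffer="cmpjcwmpjcqmmpjc" (len 16), cursors c1@5 c2@10 c3@16, authorship .1111.2222..3333
After op 5 (move_right): buffer="cmpjcwmpjcqmmpjc" (len 16), cursors c1@6 c2@11 c3@16, authorship .1111.2222..3333
After op 6 (move_left): buffer="cmpjcwmpjcqmmpjc" (len 16), cursors c1@5 c2@10 c3@15, authorship .1111.2222..3333
After op 7 (add_cursor(2)): buffer="cmpjcwmpjcqmmpjc" (len 16), cursors c4@2 c1@5 c2@10 c3@15, authorship .1111.2222..3333
Authorship (.=original, N=cursor N): . 1 1 1 1 . 2 2 2 2 . . 3 3 3 3
Index 13: author = 3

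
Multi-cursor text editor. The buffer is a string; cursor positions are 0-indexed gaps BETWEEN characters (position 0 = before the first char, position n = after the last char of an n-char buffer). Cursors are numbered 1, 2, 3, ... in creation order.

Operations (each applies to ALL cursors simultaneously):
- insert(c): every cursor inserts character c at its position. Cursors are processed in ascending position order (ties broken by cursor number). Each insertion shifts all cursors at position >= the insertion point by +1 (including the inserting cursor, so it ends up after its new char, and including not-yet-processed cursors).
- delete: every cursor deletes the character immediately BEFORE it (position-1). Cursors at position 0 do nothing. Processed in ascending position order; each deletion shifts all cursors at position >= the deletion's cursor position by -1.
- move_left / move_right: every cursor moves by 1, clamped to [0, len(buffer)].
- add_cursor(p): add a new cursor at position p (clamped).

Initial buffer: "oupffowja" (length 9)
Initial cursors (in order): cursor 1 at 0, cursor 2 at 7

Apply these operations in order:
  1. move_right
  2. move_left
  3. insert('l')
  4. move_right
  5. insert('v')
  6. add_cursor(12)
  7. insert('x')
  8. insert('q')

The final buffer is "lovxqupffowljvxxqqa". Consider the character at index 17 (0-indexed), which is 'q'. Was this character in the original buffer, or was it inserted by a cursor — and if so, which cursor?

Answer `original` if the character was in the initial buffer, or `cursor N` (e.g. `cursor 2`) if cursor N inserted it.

Answer: cursor 3

Derivation:
After op 1 (move_right): buffer="oupffowja" (len 9), cursors c1@1 c2@8, authorship .........
After op 2 (move_left): buffer="oupffowja" (len 9), cursors c1@0 c2@7, authorship .........
After op 3 (insert('l')): buffer="loupffowlja" (len 11), cursors c1@1 c2@9, authorship 1.......2..
After op 4 (move_right): buffer="loupffowlja" (len 11), cursors c1@2 c2@10, authorship 1.......2..
After op 5 (insert('v')): buffer="lovupffowljva" (len 13), cursors c1@3 c2@12, authorship 1.1......2.2.
After op 6 (add_cursor(12)): buffer="lovupffowljva" (len 13), cursors c1@3 c2@12 c3@12, authorship 1.1......2.2.
After op 7 (insert('x')): buffer="lovxupffowljvxxa" (len 16), cursors c1@4 c2@15 c3@15, authorship 1.11......2.223.
After op 8 (insert('q')): buffer="lovxqupffowljvxxqqa" (len 19), cursors c1@5 c2@18 c3@18, authorship 1.111......2.22323.
Authorship (.=original, N=cursor N): 1 . 1 1 1 . . . . . . 2 . 2 2 3 2 3 .
Index 17: author = 3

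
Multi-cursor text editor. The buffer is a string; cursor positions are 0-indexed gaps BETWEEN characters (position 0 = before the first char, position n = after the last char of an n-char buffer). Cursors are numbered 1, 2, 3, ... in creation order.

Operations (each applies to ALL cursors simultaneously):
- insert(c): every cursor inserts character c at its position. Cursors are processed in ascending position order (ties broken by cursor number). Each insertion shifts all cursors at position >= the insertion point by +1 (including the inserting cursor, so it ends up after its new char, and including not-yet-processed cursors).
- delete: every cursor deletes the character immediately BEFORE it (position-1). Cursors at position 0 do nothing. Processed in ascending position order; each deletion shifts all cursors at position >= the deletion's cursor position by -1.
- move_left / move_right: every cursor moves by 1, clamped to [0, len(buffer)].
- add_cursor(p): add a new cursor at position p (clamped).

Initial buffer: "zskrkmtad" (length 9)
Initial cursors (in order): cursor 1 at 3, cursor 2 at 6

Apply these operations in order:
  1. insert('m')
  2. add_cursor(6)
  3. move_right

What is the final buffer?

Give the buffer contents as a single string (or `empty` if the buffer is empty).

Answer: zskmrkmmtad

Derivation:
After op 1 (insert('m')): buffer="zskmrkmmtad" (len 11), cursors c1@4 c2@8, authorship ...1...2...
After op 2 (add_cursor(6)): buffer="zskmrkmmtad" (len 11), cursors c1@4 c3@6 c2@8, authorship ...1...2...
After op 3 (move_right): buffer="zskmrkmmtad" (len 11), cursors c1@5 c3@7 c2@9, authorship ...1...2...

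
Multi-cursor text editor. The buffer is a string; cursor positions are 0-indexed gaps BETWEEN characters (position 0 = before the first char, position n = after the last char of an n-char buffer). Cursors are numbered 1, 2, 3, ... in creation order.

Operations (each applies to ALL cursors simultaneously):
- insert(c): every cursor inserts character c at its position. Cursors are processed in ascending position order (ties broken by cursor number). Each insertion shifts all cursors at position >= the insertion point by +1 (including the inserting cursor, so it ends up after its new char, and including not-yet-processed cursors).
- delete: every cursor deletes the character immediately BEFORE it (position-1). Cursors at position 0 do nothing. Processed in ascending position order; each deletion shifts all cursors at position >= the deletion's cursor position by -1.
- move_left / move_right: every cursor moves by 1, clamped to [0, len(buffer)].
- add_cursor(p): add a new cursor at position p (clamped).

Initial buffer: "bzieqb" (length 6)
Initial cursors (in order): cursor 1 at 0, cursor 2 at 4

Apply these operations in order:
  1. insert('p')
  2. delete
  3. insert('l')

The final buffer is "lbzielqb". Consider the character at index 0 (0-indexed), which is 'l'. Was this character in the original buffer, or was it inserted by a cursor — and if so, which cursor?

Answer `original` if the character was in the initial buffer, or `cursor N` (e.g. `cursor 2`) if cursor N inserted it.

After op 1 (insert('p')): buffer="pbziepqb" (len 8), cursors c1@1 c2@6, authorship 1....2..
After op 2 (delete): buffer="bzieqb" (len 6), cursors c1@0 c2@4, authorship ......
After op 3 (insert('l')): buffer="lbzielqb" (len 8), cursors c1@1 c2@6, authorship 1....2..
Authorship (.=original, N=cursor N): 1 . . . . 2 . .
Index 0: author = 1

Answer: cursor 1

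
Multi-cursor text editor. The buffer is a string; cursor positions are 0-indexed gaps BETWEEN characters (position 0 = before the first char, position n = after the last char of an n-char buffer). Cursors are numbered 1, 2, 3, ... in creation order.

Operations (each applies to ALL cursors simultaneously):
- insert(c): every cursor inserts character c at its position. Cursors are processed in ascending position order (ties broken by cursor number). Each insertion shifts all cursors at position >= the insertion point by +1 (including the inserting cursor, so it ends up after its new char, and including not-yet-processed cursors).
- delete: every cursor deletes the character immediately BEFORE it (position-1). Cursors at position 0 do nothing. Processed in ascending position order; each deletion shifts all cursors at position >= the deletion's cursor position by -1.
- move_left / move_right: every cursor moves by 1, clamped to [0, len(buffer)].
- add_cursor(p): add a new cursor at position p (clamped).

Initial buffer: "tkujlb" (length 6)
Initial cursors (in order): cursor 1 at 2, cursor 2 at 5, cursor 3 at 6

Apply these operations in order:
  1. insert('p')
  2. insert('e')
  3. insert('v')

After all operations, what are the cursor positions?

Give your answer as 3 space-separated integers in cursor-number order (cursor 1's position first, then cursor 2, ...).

Answer: 5 11 15

Derivation:
After op 1 (insert('p')): buffer="tkpujlpbp" (len 9), cursors c1@3 c2@7 c3@9, authorship ..1...2.3
After op 2 (insert('e')): buffer="tkpeujlpebpe" (len 12), cursors c1@4 c2@9 c3@12, authorship ..11...22.33
After op 3 (insert('v')): buffer="tkpevujlpevbpev" (len 15), cursors c1@5 c2@11 c3@15, authorship ..111...222.333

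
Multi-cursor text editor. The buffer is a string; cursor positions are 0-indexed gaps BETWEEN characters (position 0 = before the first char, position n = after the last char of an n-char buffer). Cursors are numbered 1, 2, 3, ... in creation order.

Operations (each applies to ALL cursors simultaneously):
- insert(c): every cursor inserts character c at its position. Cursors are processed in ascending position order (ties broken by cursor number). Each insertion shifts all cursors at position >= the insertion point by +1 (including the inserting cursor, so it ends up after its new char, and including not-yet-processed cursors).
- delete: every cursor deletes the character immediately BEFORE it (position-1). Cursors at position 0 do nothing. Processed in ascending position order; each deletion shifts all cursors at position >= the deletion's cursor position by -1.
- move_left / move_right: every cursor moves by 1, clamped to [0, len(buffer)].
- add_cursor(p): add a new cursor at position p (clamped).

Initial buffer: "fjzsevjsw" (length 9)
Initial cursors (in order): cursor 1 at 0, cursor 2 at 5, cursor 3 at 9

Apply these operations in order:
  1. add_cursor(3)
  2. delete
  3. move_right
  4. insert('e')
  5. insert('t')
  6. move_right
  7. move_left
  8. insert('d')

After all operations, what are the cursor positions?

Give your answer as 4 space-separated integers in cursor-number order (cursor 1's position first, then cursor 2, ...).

After op 1 (add_cursor(3)): buffer="fjzsevjsw" (len 9), cursors c1@0 c4@3 c2@5 c3@9, authorship .........
After op 2 (delete): buffer="fjsvjs" (len 6), cursors c1@0 c4@2 c2@3 c3@6, authorship ......
After op 3 (move_right): buffer="fjsvjs" (len 6), cursors c1@1 c4@3 c2@4 c3@6, authorship ......
After op 4 (insert('e')): buffer="fejsevejse" (len 10), cursors c1@2 c4@5 c2@7 c3@10, authorship .1..4.2..3
After op 5 (insert('t')): buffer="fetjsetvetjset" (len 14), cursors c1@3 c4@7 c2@10 c3@14, authorship .11..44.22..33
After op 6 (move_right): buffer="fetjsetvetjset" (len 14), cursors c1@4 c4@8 c2@11 c3@14, authorship .11..44.22..33
After op 7 (move_left): buffer="fetjsetvetjset" (len 14), cursors c1@3 c4@7 c2@10 c3@13, authorship .11..44.22..33
After op 8 (insert('d')): buffer="fetdjsetdvetdjsedt" (len 18), cursors c1@4 c4@9 c2@13 c3@17, authorship .111..444.222..333

Answer: 4 13 17 9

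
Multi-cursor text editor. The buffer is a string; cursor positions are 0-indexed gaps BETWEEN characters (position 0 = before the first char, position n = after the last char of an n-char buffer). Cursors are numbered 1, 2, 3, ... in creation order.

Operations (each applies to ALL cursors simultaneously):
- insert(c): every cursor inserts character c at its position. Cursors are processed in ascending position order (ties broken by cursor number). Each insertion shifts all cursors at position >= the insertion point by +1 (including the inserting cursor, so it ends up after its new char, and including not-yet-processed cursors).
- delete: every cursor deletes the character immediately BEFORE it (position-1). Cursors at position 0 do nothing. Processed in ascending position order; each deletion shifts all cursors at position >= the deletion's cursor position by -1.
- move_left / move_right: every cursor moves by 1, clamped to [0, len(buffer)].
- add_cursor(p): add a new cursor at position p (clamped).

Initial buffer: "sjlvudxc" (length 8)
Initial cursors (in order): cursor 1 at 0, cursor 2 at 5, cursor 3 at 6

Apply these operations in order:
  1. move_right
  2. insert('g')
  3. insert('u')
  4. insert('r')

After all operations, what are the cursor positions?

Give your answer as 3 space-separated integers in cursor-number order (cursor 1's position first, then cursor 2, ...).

Answer: 4 12 16

Derivation:
After op 1 (move_right): buffer="sjlvudxc" (len 8), cursors c1@1 c2@6 c3@7, authorship ........
After op 2 (insert('g')): buffer="sgjlvudgxgc" (len 11), cursors c1@2 c2@8 c3@10, authorship .1.....2.3.
After op 3 (insert('u')): buffer="sgujlvudguxguc" (len 14), cursors c1@3 c2@10 c3@13, authorship .11.....22.33.
After op 4 (insert('r')): buffer="sgurjlvudgurxgurc" (len 17), cursors c1@4 c2@12 c3@16, authorship .111.....222.333.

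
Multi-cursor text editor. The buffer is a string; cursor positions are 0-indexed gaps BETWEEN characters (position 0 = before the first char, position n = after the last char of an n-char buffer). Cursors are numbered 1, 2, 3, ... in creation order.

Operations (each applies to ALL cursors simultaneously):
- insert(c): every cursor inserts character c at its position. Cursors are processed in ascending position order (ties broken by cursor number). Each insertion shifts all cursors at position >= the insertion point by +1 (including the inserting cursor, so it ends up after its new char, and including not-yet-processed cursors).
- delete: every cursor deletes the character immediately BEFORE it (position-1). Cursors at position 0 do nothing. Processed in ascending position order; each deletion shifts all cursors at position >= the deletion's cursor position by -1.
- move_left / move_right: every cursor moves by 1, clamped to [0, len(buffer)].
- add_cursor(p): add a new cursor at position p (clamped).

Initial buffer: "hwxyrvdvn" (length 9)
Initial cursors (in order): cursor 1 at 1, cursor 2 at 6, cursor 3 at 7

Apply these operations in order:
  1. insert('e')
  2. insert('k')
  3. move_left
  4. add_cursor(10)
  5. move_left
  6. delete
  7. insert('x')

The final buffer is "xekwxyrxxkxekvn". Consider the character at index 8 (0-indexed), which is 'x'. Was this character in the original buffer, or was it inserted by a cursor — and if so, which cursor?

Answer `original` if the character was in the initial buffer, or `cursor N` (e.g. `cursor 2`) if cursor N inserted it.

After op 1 (insert('e')): buffer="hewxyrvedevn" (len 12), cursors c1@2 c2@8 c3@10, authorship .1.....2.3..
After op 2 (insert('k')): buffer="hekwxyrvekdekvn" (len 15), cursors c1@3 c2@10 c3@13, authorship .11.....22.33..
After op 3 (move_left): buffer="hekwxyrvekdekvn" (len 15), cursors c1@2 c2@9 c3@12, authorship .11.....22.33..
After op 4 (add_cursor(10)): buffer="hekwxyrvekdekvn" (len 15), cursors c1@2 c2@9 c4@10 c3@12, authorship .11.....22.33..
After op 5 (move_left): buffer="hekwxyrvekdekvn" (len 15), cursors c1@1 c2@8 c4@9 c3@11, authorship .11.....22.33..
After op 6 (delete): buffer="ekwxyrkekvn" (len 11), cursors c1@0 c2@6 c4@6 c3@7, authorship 11....233..
After op 7 (insert('x')): buffer="xekwxyrxxkxekvn" (len 15), cursors c1@1 c2@9 c4@9 c3@11, authorship 111....242333..
Authorship (.=original, N=cursor N): 1 1 1 . . . . 2 4 2 3 3 3 . .
Index 8: author = 4

Answer: cursor 4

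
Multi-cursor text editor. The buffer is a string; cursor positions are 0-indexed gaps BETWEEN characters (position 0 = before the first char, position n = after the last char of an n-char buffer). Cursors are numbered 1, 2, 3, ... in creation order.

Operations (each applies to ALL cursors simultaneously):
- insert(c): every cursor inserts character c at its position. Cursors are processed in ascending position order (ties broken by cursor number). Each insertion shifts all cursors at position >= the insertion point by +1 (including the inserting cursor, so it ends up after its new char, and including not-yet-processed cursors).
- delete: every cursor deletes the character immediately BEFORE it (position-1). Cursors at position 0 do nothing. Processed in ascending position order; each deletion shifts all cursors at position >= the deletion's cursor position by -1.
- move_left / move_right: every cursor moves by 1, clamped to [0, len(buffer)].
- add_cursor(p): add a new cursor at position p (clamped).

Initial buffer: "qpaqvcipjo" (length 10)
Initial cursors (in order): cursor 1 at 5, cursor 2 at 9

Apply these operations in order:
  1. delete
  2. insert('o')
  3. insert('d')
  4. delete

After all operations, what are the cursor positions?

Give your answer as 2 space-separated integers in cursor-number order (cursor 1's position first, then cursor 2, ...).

After op 1 (delete): buffer="qpaqcipo" (len 8), cursors c1@4 c2@7, authorship ........
After op 2 (insert('o')): buffer="qpaqocipoo" (len 10), cursors c1@5 c2@9, authorship ....1...2.
After op 3 (insert('d')): buffer="qpaqodcipodo" (len 12), cursors c1@6 c2@11, authorship ....11...22.
After op 4 (delete): buffer="qpaqocipoo" (len 10), cursors c1@5 c2@9, authorship ....1...2.

Answer: 5 9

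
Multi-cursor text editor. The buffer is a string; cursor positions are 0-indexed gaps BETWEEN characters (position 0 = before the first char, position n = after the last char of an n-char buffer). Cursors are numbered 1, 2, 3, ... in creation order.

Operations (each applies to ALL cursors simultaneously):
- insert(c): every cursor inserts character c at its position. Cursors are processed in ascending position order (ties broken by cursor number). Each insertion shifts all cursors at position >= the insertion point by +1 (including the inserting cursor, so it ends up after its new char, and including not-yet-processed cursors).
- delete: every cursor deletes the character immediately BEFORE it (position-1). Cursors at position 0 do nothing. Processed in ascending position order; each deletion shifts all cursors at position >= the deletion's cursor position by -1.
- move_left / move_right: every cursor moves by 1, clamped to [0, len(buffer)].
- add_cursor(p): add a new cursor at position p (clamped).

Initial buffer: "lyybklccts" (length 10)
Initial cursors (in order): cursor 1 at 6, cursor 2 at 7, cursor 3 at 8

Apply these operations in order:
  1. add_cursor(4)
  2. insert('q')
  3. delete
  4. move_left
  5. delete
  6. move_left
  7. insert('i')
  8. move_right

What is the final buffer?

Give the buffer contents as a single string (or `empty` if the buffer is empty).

Answer: liyiiibcts

Derivation:
After op 1 (add_cursor(4)): buffer="lyybklccts" (len 10), cursors c4@4 c1@6 c2@7 c3@8, authorship ..........
After op 2 (insert('q')): buffer="lyybqklqcqcqts" (len 14), cursors c4@5 c1@8 c2@10 c3@12, authorship ....4..1.2.3..
After op 3 (delete): buffer="lyybklccts" (len 10), cursors c4@4 c1@6 c2@7 c3@8, authorship ..........
After op 4 (move_left): buffer="lyybklccts" (len 10), cursors c4@3 c1@5 c2@6 c3@7, authorship ..........
After op 5 (delete): buffer="lybcts" (len 6), cursors c4@2 c1@3 c2@3 c3@3, authorship ......
After op 6 (move_left): buffer="lybcts" (len 6), cursors c4@1 c1@2 c2@2 c3@2, authorship ......
After op 7 (insert('i')): buffer="liyiiibcts" (len 10), cursors c4@2 c1@6 c2@6 c3@6, authorship .4.123....
After op 8 (move_right): buffer="liyiiibcts" (len 10), cursors c4@3 c1@7 c2@7 c3@7, authorship .4.123....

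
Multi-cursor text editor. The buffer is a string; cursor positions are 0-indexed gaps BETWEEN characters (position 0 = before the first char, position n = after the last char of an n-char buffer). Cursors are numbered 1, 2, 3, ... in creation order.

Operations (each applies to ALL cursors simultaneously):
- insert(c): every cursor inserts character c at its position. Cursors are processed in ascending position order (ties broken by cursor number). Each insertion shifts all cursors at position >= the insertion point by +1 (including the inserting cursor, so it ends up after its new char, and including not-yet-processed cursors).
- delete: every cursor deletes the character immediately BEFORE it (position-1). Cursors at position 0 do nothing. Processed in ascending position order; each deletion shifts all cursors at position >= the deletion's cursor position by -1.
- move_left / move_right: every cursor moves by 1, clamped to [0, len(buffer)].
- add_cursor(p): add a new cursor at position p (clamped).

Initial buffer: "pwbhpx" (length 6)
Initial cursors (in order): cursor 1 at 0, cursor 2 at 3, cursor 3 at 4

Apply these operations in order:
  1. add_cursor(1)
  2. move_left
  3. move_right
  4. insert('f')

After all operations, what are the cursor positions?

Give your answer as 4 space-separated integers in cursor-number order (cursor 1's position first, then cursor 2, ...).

After op 1 (add_cursor(1)): buffer="pwbhpx" (len 6), cursors c1@0 c4@1 c2@3 c3@4, authorship ......
After op 2 (move_left): buffer="pwbhpx" (len 6), cursors c1@0 c4@0 c2@2 c3@3, authorship ......
After op 3 (move_right): buffer="pwbhpx" (len 6), cursors c1@1 c4@1 c2@3 c3@4, authorship ......
After op 4 (insert('f')): buffer="pffwbfhfpx" (len 10), cursors c1@3 c4@3 c2@6 c3@8, authorship .14..2.3..

Answer: 3 6 8 3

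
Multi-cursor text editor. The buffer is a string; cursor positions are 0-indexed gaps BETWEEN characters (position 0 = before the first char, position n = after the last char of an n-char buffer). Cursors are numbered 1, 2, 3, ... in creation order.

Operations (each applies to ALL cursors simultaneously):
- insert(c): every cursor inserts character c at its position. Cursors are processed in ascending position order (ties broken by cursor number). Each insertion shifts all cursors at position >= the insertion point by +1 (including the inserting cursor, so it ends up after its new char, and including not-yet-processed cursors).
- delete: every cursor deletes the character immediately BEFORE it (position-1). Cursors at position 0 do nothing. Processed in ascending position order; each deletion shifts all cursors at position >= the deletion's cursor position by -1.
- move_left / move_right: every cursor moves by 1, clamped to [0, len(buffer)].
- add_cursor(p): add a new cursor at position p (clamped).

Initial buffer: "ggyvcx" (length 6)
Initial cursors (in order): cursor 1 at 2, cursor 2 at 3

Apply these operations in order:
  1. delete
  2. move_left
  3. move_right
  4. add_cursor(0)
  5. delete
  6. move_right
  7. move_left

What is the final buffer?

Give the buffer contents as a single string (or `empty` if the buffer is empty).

Answer: vcx

Derivation:
After op 1 (delete): buffer="gvcx" (len 4), cursors c1@1 c2@1, authorship ....
After op 2 (move_left): buffer="gvcx" (len 4), cursors c1@0 c2@0, authorship ....
After op 3 (move_right): buffer="gvcx" (len 4), cursors c1@1 c2@1, authorship ....
After op 4 (add_cursor(0)): buffer="gvcx" (len 4), cursors c3@0 c1@1 c2@1, authorship ....
After op 5 (delete): buffer="vcx" (len 3), cursors c1@0 c2@0 c3@0, authorship ...
After op 6 (move_right): buffer="vcx" (len 3), cursors c1@1 c2@1 c3@1, authorship ...
After op 7 (move_left): buffer="vcx" (len 3), cursors c1@0 c2@0 c3@0, authorship ...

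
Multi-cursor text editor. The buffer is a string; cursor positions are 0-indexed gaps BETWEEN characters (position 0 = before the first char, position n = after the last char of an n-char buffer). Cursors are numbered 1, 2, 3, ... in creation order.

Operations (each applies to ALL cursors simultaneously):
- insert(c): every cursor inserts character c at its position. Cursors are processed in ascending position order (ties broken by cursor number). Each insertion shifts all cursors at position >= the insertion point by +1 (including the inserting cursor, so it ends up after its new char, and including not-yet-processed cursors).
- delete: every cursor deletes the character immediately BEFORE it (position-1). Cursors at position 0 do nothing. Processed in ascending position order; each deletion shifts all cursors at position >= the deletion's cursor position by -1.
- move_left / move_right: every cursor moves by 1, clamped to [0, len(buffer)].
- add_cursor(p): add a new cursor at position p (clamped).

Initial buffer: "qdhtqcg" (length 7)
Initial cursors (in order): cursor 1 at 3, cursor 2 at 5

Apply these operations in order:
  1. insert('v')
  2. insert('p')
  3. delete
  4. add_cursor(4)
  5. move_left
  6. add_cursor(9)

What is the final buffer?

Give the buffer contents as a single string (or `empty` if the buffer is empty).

Answer: qdhvtqvcg

Derivation:
After op 1 (insert('v')): buffer="qdhvtqvcg" (len 9), cursors c1@4 c2@7, authorship ...1..2..
After op 2 (insert('p')): buffer="qdhvptqvpcg" (len 11), cursors c1@5 c2@9, authorship ...11..22..
After op 3 (delete): buffer="qdhvtqvcg" (len 9), cursors c1@4 c2@7, authorship ...1..2..
After op 4 (add_cursor(4)): buffer="qdhvtqvcg" (len 9), cursors c1@4 c3@4 c2@7, authorship ...1..2..
After op 5 (move_left): buffer="qdhvtqvcg" (len 9), cursors c1@3 c3@3 c2@6, authorship ...1..2..
After op 6 (add_cursor(9)): buffer="qdhvtqvcg" (len 9), cursors c1@3 c3@3 c2@6 c4@9, authorship ...1..2..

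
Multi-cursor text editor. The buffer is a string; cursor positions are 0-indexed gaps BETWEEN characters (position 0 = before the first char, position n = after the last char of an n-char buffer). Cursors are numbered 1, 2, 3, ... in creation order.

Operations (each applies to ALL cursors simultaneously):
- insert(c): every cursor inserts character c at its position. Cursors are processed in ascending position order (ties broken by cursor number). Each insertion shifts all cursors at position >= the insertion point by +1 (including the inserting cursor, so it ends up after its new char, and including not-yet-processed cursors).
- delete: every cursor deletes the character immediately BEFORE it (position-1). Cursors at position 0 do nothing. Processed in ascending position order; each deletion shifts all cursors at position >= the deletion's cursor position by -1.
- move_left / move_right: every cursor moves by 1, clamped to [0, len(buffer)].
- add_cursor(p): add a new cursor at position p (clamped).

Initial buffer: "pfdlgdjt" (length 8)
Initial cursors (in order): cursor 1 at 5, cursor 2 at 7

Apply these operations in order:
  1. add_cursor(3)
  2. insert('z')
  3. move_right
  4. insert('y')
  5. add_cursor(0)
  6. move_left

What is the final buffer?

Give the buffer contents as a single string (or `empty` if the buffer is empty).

Answer: pfdzlygzdyjzty

Derivation:
After op 1 (add_cursor(3)): buffer="pfdlgdjt" (len 8), cursors c3@3 c1@5 c2@7, authorship ........
After op 2 (insert('z')): buffer="pfdzlgzdjzt" (len 11), cursors c3@4 c1@7 c2@10, authorship ...3..1..2.
After op 3 (move_right): buffer="pfdzlgzdjzt" (len 11), cursors c3@5 c1@8 c2@11, authorship ...3..1..2.
After op 4 (insert('y')): buffer="pfdzlygzdyjzty" (len 14), cursors c3@6 c1@10 c2@14, authorship ...3.3.1.1.2.2
After op 5 (add_cursor(0)): buffer="pfdzlygzdyjzty" (len 14), cursors c4@0 c3@6 c1@10 c2@14, authorship ...3.3.1.1.2.2
After op 6 (move_left): buffer="pfdzlygzdyjzty" (len 14), cursors c4@0 c3@5 c1@9 c2@13, authorship ...3.3.1.1.2.2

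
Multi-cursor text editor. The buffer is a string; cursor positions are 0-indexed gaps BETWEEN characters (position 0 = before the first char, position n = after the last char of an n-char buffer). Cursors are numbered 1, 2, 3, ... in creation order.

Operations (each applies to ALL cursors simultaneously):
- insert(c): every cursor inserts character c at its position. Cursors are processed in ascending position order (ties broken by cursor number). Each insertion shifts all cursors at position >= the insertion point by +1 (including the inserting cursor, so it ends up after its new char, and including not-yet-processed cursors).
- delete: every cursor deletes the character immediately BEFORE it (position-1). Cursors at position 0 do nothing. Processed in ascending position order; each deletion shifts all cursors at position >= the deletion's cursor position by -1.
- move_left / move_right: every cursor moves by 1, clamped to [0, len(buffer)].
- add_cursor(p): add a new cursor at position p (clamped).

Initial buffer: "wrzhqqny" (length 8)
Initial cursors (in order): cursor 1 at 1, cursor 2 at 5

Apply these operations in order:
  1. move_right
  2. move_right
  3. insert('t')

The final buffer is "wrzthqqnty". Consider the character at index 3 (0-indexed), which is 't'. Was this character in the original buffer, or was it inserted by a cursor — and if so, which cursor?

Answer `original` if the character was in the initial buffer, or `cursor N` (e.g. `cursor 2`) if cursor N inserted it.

Answer: cursor 1

Derivation:
After op 1 (move_right): buffer="wrzhqqny" (len 8), cursors c1@2 c2@6, authorship ........
After op 2 (move_right): buffer="wrzhqqny" (len 8), cursors c1@3 c2@7, authorship ........
After op 3 (insert('t')): buffer="wrzthqqnty" (len 10), cursors c1@4 c2@9, authorship ...1....2.
Authorship (.=original, N=cursor N): . . . 1 . . . . 2 .
Index 3: author = 1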